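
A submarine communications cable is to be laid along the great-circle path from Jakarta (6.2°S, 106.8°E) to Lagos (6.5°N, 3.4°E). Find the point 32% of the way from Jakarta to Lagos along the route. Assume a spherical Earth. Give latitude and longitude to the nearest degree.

Convert each endpoint to a unit vector on the sphere (x = cos φ cos λ, y = cos φ sin λ, z = sin φ).
The central angle between the endpoints is δ = arccos(p₁·p₂) ≈ 1.814 rad (104.0°).
Interpolate at f = 0.32 with slerp weights a = sin((1−f)δ)/sin δ ≈ 0.972, b = sin(fδ)/sin δ ≈ 0.565.
p = a·p₁ + b·p₂ ≈ (0.281, 0.959, -0.041); φ = arcsin(p_z) ≈ -2.35°, λ = atan2(p_y, p_x) ≈ 73.66°.

≈ (2°S, 74°E)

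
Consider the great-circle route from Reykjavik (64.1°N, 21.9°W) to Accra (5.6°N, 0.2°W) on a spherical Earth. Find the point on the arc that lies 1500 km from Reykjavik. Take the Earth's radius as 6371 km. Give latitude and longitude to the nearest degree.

The haversine formula gives a central angle δ ≈ 1.057 rad (60.5°) between the endpoints. The total great-circle distance is δ·R ≈ 1.057 × 6371 ≈ 6733 km, so the target fraction is f = 1500/6733 ≈ 0.223.
Interpolate at f ≈ 0.223 with slerp weights a = sin((1−f)δ)/sin δ ≈ 0.841, b = sin(fδ)/sin δ ≈ 0.268.
p = a·p₁ + b·p₂ ≈ (0.607, -0.138, 0.782); φ = arcsin(p_z) ≈ 51.48°, λ = atan2(p_y, p_x) ≈ -12.79°.

≈ 51°N, 13°W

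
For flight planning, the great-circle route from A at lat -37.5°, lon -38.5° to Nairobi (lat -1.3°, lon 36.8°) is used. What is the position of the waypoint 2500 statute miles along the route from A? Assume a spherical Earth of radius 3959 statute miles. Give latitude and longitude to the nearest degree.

Convert each endpoint to a unit vector on the sphere (x = cos φ cos λ, y = cos φ sin λ, z = sin φ).
The central angle between the endpoints is δ = arccos(p₁·p₂) ≈ 1.354 rad (77.6°). The total great-circle distance is δ·R ≈ 1.354 × 3959 ≈ 5361 mi, so the target fraction is f = 2500/5361 ≈ 0.466.
Interpolate at f ≈ 0.466 with slerp weights a = sin((1−f)δ)/sin δ ≈ 0.677, b = sin(fδ)/sin δ ≈ 0.604.
p = a·p₁ + b·p₂ ≈ (0.904, 0.028, -0.426); φ = arcsin(p_z) ≈ -25.21°, λ = atan2(p_y, p_x) ≈ 1.75°.

≈ lat -25°, lon 2°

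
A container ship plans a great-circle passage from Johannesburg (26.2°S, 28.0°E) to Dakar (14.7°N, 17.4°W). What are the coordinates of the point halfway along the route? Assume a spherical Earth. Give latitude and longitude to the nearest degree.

From cos δ = sin φ₁ sin φ₂ + cos φ₁ cos φ₂ cos Δλ, the central angle is δ ≈ 1.050 rad (60.2°).
Interpolate at f = 1/2 with slerp weights a = sin((1−f)δ)/sin δ ≈ 0.578, b = sin(fδ)/sin δ ≈ 0.578.
p = a·p₁ + b·p₂ ≈ (0.991, 0.076, -0.108); φ = arcsin(p_z) ≈ -6.23°, λ = atan2(p_y, p_x) ≈ 4.40°.

≈ 6°S, 4°E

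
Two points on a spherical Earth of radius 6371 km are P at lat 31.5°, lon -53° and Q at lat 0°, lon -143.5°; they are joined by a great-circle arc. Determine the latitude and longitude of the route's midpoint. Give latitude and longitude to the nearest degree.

Write both endpoints as unit vectors p₁, p₂ with components (cos φ cos λ, cos φ sin λ, sin φ).
The central angle between the endpoints is δ = arccos(p₁·p₂) ≈ 1.578 rad (90.4°).
Interpolate at f = 1/2 with slerp weights a = sin((1−f)δ)/sin δ ≈ 0.710, b = sin(fδ)/sin δ ≈ 0.710.
p = a·p₁ + b·p₂ ≈ (-0.206, -0.905, 0.371); φ = arcsin(p_z) ≈ 21.77°, λ = atan2(p_y, p_x) ≈ -102.84°.

≈ lat 22°, lon -103°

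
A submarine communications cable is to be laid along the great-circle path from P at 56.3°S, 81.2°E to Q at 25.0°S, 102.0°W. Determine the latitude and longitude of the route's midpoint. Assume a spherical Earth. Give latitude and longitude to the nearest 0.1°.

From cos δ = sin φ₁ sin φ₂ + cos φ₁ cos φ₂ cos Δλ, the central angle is δ ≈ 1.722 rad (98.7°).
Interpolate at f = 1/2 with slerp weights a = sin((1−f)δ)/sin δ ≈ 0.767, b = sin(fδ)/sin δ ≈ 0.767.
p = a·p₁ + b·p₂ ≈ (-0.079, -0.259, -0.962); φ = arcsin(p_z) ≈ -74.26°, λ = atan2(p_y, p_x) ≈ -107.02°.

≈ 74.3°S, 107.0°W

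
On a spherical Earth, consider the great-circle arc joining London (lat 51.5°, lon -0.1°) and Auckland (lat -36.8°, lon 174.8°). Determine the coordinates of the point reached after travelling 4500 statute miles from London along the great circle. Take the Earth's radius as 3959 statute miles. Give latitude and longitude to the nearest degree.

≈ lat 61°, lon 149°

From cos δ = sin φ₁ sin φ₂ + cos φ₁ cos φ₂ cos Δλ, the central angle is δ ≈ 2.877 rad (164.9°). The total great-circle distance is δ·R ≈ 2.877 × 3959 ≈ 11391 mi, so the target fraction is f = 4500/11391 ≈ 0.395.
Interpolate at f ≈ 0.395 with slerp weights a = sin((1−f)δ)/sin δ ≈ 3.774, b = sin(fδ)/sin δ ≈ 3.474.
p = a·p₁ + b·p₂ ≈ (-0.421, 0.248, 0.873); φ = arcsin(p_z) ≈ 60.76°, λ = atan2(p_y, p_x) ≈ 149.49°.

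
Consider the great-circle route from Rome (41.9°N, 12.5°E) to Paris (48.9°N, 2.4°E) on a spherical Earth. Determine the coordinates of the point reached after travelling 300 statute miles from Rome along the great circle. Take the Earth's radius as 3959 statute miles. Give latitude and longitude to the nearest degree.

≈ 45°N, 8°E

From cos δ = sin φ₁ sin φ₂ + cos φ₁ cos φ₂ cos Δλ, the central angle is δ ≈ 0.174 rad (9.9°). The total great-circle distance is δ·R ≈ 0.174 × 3959 ≈ 687 mi, so the target fraction is f = 300/687 ≈ 0.436.
Interpolate at f ≈ 0.436 with slerp weights a = sin((1−f)δ)/sin δ ≈ 0.566, b = sin(fδ)/sin δ ≈ 0.438.
p = a·p₁ + b·p₂ ≈ (0.699, 0.103, 0.708); φ = arcsin(p_z) ≈ 45.06°, λ = atan2(p_y, p_x) ≈ 8.40°.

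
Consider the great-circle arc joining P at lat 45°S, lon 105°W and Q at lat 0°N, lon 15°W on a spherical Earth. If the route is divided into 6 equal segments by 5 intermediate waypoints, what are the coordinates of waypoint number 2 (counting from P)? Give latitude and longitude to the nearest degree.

≈ lat 38°S, lon 66°W

Convert each endpoint to a unit vector on the sphere (x = cos φ cos λ, y = cos φ sin λ, z = sin φ).
The central angle between the endpoints is δ = arccos(p₁·p₂) ≈ 1.571 rad (90.0°).
Interpolate at f = 2/6 with slerp weights a = sin((1−f)δ)/sin δ ≈ 0.866, b = sin(fδ)/sin δ ≈ 0.500.
p = a·p₁ + b·p₂ ≈ (0.324, -0.721, -0.612); φ = arcsin(p_z) ≈ -37.76°, λ = atan2(p_y, p_x) ≈ -65.77°.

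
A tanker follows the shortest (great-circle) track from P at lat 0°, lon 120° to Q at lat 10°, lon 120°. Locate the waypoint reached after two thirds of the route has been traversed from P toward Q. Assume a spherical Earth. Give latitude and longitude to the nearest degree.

Write both endpoints as unit vectors p₁, p₂ with components (cos φ cos λ, cos φ sin λ, sin φ).
The central angle between the endpoints is δ = arccos(p₁·p₂) ≈ 0.175 rad (10.0°).
Interpolate at f = 2/3 with slerp weights a = sin((1−f)δ)/sin δ ≈ 0.335, b = sin(fδ)/sin δ ≈ 0.669.
p = a·p₁ + b·p₂ ≈ (-0.497, 0.860, 0.116); φ = arcsin(p_z) ≈ 6.67°, λ = atan2(p_y, p_x) ≈ 120.00°.

≈ lat 7°, lon 120°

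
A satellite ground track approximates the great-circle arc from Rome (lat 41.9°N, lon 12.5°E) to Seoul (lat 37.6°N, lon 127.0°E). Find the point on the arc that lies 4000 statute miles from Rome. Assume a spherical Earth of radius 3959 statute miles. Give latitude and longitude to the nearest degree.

≈ lat 52°N, lon 102°E

From cos δ = sin φ₁ sin φ₂ + cos φ₁ cos φ₂ cos Δλ, the central angle is δ ≈ 1.407 rad (80.6°). The total great-circle distance is δ·R ≈ 1.407 × 3959 ≈ 5571 mi, so the target fraction is f = 4000/5571 ≈ 0.718.
Interpolate at f ≈ 0.718 with slerp weights a = sin((1−f)δ)/sin δ ≈ 0.392, b = sin(fδ)/sin δ ≈ 0.858.
p = a·p₁ + b·p₂ ≈ (-0.125, 0.606, 0.785); φ = arcsin(p_z) ≈ 51.76°, λ = atan2(p_y, p_x) ≈ 101.62°.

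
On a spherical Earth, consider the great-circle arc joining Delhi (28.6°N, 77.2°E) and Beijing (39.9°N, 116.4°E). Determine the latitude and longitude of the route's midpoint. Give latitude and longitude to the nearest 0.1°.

Write both endpoints as unit vectors p₁, p₂ with components (cos φ cos λ, cos φ sin λ, sin φ).
The central angle between the endpoints is δ = arccos(p₁·p₂) ≈ 0.593 rad (34.0°).
Interpolate at f = 1/2 with slerp weights a = sin((1−f)δ)/sin δ ≈ 0.523, b = sin(fδ)/sin δ ≈ 0.523.
p = a·p₁ + b·p₂ ≈ (-0.077, 0.807, 0.586); φ = arcsin(p_z) ≈ 35.85°, λ = atan2(p_y, p_x) ≈ 95.43°.

≈ 35.8°N, 95.4°E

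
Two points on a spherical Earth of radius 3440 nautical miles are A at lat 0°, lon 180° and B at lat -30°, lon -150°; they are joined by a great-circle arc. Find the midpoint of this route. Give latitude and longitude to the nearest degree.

Convert each endpoint to a unit vector on the sphere (x = cos φ cos λ, y = cos φ sin λ, z = sin φ).
The central angle between the endpoints is δ = arccos(p₁·p₂) ≈ 0.723 rad (41.4°).
Interpolate at f = 1/2 with slerp weights a = sin((1−f)δ)/sin δ ≈ 0.535, b = sin(fδ)/sin δ ≈ 0.535.
p = a·p₁ + b·p₂ ≈ (-0.935, -0.231, -0.267); φ = arcsin(p_z) ≈ -15.50°, λ = atan2(p_y, p_x) ≈ -166.10°.

≈ lat -16°, lon -166°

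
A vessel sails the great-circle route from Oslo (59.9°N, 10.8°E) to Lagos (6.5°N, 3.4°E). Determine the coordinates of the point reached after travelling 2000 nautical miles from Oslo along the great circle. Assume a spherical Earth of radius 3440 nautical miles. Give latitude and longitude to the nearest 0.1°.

≈ (26.8°N, 5.2°E)

Write both endpoints as unit vectors p₁, p₂ with components (cos φ cos λ, cos φ sin λ, sin φ).
The central angle between the endpoints is δ = arccos(p₁·p₂) ≈ 0.937 rad (53.7°). The total great-circle distance is δ·R ≈ 0.937 × 3440 ≈ 3224 nmi, so the target fraction is f = 2000/3224 ≈ 0.620.
Interpolate at f ≈ 0.620 with slerp weights a = sin((1−f)δ)/sin δ ≈ 0.432, b = sin(fδ)/sin δ ≈ 0.681.
p = a·p₁ + b·p₂ ≈ (0.889, 0.081, 0.451); φ = arcsin(p_z) ≈ 26.81°, λ = atan2(p_y, p_x) ≈ 5.19°.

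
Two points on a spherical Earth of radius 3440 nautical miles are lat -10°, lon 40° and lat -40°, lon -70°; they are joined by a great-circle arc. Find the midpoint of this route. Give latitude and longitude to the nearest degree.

The haversine formula gives a central angle δ ≈ 1.718 rad (98.4°) between the endpoints.
Interpolate at f = 1/2 with slerp weights a = sin((1−f)δ)/sin δ ≈ 0.765, b = sin(fδ)/sin δ ≈ 0.765.
p = a·p₁ + b·p₂ ≈ (0.778, -0.066, -0.625); φ = arcsin(p_z) ≈ -38.67°, λ = atan2(p_y, p_x) ≈ -4.88°.

≈ lat -39°, lon -5°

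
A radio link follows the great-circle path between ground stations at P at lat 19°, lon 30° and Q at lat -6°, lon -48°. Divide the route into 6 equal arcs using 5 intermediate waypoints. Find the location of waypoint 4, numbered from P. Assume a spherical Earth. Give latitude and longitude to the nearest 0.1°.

Convert each endpoint to a unit vector on the sphere (x = cos φ cos λ, y = cos φ sin λ, z = sin φ).
The central angle between the endpoints is δ = arccos(p₁·p₂) ≈ 1.409 rad (80.7°).
Interpolate at f = 4/6 with slerp weights a = sin((1−f)δ)/sin δ ≈ 0.458, b = sin(fδ)/sin δ ≈ 0.818.
p = a·p₁ + b·p₂ ≈ (0.920, -0.388, 0.064); φ = arcsin(p_z) ≈ 3.66°, λ = atan2(p_y, p_x) ≈ -22.86°.

≈ lat 3.7°, lon -22.9°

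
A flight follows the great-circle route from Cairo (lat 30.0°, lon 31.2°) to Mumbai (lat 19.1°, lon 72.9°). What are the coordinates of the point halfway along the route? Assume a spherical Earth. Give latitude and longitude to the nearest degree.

The haversine formula gives a central angle δ ≈ 0.685 rad (39.2°) between the endpoints.
Interpolate at f = 1/2 with slerp weights a = sin((1−f)δ)/sin δ ≈ 0.531, b = sin(fδ)/sin δ ≈ 0.531.
p = a·p₁ + b·p₂ ≈ (0.541, 0.718, 0.439); φ = arcsin(p_z) ≈ 26.05°, λ = atan2(p_y, p_x) ≈ 53.00°.

≈ lat 26°, lon 53°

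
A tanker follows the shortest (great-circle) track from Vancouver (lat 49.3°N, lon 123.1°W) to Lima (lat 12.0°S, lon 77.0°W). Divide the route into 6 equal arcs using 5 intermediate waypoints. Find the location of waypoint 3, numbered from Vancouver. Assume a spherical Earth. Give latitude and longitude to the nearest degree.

≈ lat 20°N, lon 95°W

Write both endpoints as unit vectors p₁, p₂ with components (cos φ cos λ, cos φ sin λ, sin φ).
The central angle between the endpoints is δ = arccos(p₁·p₂) ≈ 1.282 rad (73.5°).
Interpolate at f = 3/6 with slerp weights a = sin((1−f)δ)/sin δ ≈ 0.624, b = sin(fδ)/sin δ ≈ 0.624.
p = a·p₁ + b·p₂ ≈ (-0.085, -0.935, 0.343); φ = arcsin(p_z) ≈ 20.08°, λ = atan2(p_y, p_x) ≈ -95.19°.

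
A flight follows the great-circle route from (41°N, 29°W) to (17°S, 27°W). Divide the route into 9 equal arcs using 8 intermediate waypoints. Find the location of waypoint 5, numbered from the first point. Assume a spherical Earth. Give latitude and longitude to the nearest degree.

Convert each endpoint to a unit vector on the sphere (x = cos φ cos λ, y = cos φ sin λ, z = sin φ).
The central angle between the endpoints is δ = arccos(p₁·p₂) ≈ 1.013 rad (58.0°).
Interpolate at f = 5/9 with slerp weights a = sin((1−f)δ)/sin δ ≈ 0.513, b = sin(fδ)/sin δ ≈ 0.629.
p = a·p₁ + b·p₂ ≈ (0.874, -0.461, 0.153); φ = arcsin(p_z) ≈ 8.78°, λ = atan2(p_y, p_x) ≈ -27.78°.

≈ (9°N, 28°W)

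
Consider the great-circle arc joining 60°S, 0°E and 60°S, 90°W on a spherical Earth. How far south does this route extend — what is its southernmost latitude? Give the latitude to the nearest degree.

≈ 68°S

The great circle lies in the plane with unit normal n̂ = (p₁ × p₂)/|p₁ × p₂|.
Here n̂_z ≈ -0.378; the vertex latitude is φ_max = arccos|n̂_z| ≈ 67.8°.
Check via Clairaut: cos φ_max = |cos φ₁| · sin C = cos(60.0°)·sin(130.9°) ≈ 0.378, again giving ≈ 67.8°.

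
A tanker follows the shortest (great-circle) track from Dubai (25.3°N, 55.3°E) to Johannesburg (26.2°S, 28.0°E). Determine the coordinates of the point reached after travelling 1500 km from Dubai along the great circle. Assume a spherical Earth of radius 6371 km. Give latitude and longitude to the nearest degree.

Convert each endpoint to a unit vector on the sphere (x = cos φ cos λ, y = cos φ sin λ, z = sin φ).
The central angle between the endpoints is δ = arccos(p₁·p₂) ≈ 1.010 rad (57.8°). The total great-circle distance is δ·R ≈ 1.010 × 6371 ≈ 6432 km, so the target fraction is f = 1500/6432 ≈ 0.233.
Interpolate at f ≈ 0.233 with slerp weights a = sin((1−f)δ)/sin δ ≈ 0.826, b = sin(fδ)/sin δ ≈ 0.276.
p = a·p₁ + b·p₂ ≈ (0.643, 0.730, 0.231); φ = arcsin(p_z) ≈ 13.37°, λ = atan2(p_y, p_x) ≈ 48.61°.

≈ 13°N, 49°E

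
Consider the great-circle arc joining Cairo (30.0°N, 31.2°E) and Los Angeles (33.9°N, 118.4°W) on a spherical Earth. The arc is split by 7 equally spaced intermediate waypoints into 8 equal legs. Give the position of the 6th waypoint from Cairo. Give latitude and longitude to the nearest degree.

≈ 56°N, 95°W

Write both endpoints as unit vectors p₁, p₂ with components (cos φ cos λ, cos φ sin λ, sin φ).
The central angle between the endpoints is δ = arccos(p₁·p₂) ≈ 1.919 rad (109.9°).
Interpolate at f = 6/8 with slerp weights a = sin((1−f)δ)/sin δ ≈ 0.491, b = sin(fδ)/sin δ ≈ 1.055.
p = a·p₁ + b·p₂ ≈ (-0.053, -0.550, 0.834); φ = arcsin(p_z) ≈ 56.48°, λ = atan2(p_y, p_x) ≈ -95.47°.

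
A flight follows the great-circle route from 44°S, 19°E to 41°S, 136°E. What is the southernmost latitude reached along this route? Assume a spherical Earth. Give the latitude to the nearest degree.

The great circle lies in the plane with unit normal n̂ = (p₁ × p₂)/|p₁ × p₂|.
Here n̂_z ≈ +0.495; the vertex latitude is φ_max = arccos|n̂_z| ≈ 60.4°.
Check via Clairaut: cos φ_max = |cos φ₁| · sin C = cos(44.0°)·sin(136.6°) ≈ 0.495, again giving ≈ 60.4°.

≈ 60°S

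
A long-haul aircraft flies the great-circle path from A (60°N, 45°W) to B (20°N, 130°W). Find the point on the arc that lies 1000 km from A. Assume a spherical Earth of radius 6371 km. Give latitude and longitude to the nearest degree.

The haversine formula gives a central angle δ ≈ 1.227 rad (70.3°) between the endpoints. The total great-circle distance is δ·R ≈ 1.227 × 6371 ≈ 7817 km, so the target fraction is f = 1000/7817 ≈ 0.128.
Interpolate at f ≈ 0.128 with slerp weights a = sin((1−f)δ)/sin δ ≈ 0.932, b = sin(fδ)/sin δ ≈ 0.166.
p = a·p₁ + b·p₂ ≈ (0.229, -0.449, 0.864); φ = arcsin(p_z) ≈ 59.73°, λ = atan2(p_y, p_x) ≈ -62.96°.

≈ (60°N, 63°W)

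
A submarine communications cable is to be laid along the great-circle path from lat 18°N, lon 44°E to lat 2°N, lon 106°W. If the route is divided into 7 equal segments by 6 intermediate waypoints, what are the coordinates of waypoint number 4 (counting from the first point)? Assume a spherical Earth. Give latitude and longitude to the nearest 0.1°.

The haversine formula gives a central angle δ ≈ 2.519 rad (144.3°) between the endpoints.
Interpolate at f = 4/7 with slerp weights a = sin((1−f)δ)/sin δ ≈ 1.512, b = sin(fδ)/sin δ ≈ 1.700.
p = a·p₁ + b·p₂ ≈ (0.566, -0.634, 0.527); φ = arcsin(p_z) ≈ 31.77°, λ = atan2(p_y, p_x) ≈ -48.25°.

≈ lat 31.8°N, lon 48.2°W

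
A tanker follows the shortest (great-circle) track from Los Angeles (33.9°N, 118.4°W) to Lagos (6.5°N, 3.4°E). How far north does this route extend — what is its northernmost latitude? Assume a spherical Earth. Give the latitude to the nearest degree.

The great circle lies in the plane with unit normal n̂ = (p₁ × p₂)/|p₁ × p₂|.
Here n̂_z ≈ +0.755; the vertex latitude is φ_max = arccos|n̂_z| ≈ 41.0°.
Check via Clairaut: cos φ_max = |cos φ₁| · sin C = cos(33.9°)·sin(65.4°) ≈ 0.755, again giving ≈ 41.0°.

≈ 41°N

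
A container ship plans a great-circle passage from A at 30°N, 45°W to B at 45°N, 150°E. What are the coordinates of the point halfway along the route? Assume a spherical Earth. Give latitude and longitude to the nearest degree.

Convert each endpoint to a unit vector on the sphere (x = cos φ cos λ, y = cos φ sin λ, z = sin φ).
The central angle between the endpoints is δ = arccos(p₁·p₂) ≈ 1.811 rad (103.8°).
Interpolate at f = 1/2 with slerp weights a = sin((1−f)δ)/sin δ ≈ 0.810, b = sin(fδ)/sin δ ≈ 0.810.
p = a·p₁ + b·p₂ ≈ (0.000, -0.210, 0.978); φ = arcsin(p_z) ≈ 77.90°, λ = atan2(p_y, p_x) ≈ -90.00°.

≈ 78°N, 90°W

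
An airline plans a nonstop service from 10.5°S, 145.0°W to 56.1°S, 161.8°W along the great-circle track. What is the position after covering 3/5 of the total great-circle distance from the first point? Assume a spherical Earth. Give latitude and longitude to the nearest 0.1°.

Write both endpoints as unit vectors p₁, p₂ with components (cos φ cos λ, cos φ sin λ, sin φ).
The central angle between the endpoints is δ = arccos(p₁·p₂) ≈ 0.828 rad (47.4°).
Interpolate at f = 3/5 with slerp weights a = sin((1−f)δ)/sin δ ≈ 0.441, b = sin(fδ)/sin δ ≈ 0.647.
p = a·p₁ + b·p₂ ≈ (-0.698, -0.362, -0.618); φ = arcsin(p_z) ≈ -38.14°, λ = atan2(p_y, p_x) ≈ -152.62°.

≈ 38.1°S, 152.6°W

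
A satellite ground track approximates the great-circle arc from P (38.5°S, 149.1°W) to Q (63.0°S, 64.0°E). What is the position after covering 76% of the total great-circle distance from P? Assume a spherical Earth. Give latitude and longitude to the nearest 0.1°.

From cos δ = sin φ₁ sin φ₂ + cos φ₁ cos φ₂ cos Δλ, the central angle is δ ≈ 1.311 rad (75.1°).
Interpolate at f = 0.76 with slerp weights a = sin((1−f)δ)/sin δ ≈ 0.320, b = sin(fδ)/sin δ ≈ 0.869.
p = a·p₁ + b·p₂ ≈ (-0.042, 0.226, -0.973); φ = arcsin(p_z) ≈ -76.72°, λ = atan2(p_y, p_x) ≈ 100.58°.

≈ (76.7°S, 100.6°E)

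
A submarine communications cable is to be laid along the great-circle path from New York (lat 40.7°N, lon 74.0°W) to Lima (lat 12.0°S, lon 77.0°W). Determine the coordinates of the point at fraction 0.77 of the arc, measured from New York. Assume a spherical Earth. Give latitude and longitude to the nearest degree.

Convert each endpoint to a unit vector on the sphere (x = cos φ cos λ, y = cos φ sin λ, z = sin φ).
The central angle between the endpoints is δ = arccos(p₁·p₂) ≈ 0.921 rad (52.8°).
Interpolate at f = 0.77 with slerp weights a = sin((1−f)δ)/sin δ ≈ 0.264, b = sin(fδ)/sin δ ≈ 0.818.
p = a·p₁ + b·p₂ ≈ (0.235, -0.972, 0.002); φ = arcsin(p_z) ≈ 0.12°, λ = atan2(p_y, p_x) ≈ -76.40°.

≈ lat 0°N, lon 76°W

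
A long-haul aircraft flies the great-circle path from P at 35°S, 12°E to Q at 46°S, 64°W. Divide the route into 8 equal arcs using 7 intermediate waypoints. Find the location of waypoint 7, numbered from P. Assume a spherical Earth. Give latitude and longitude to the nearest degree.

Convert each endpoint to a unit vector on the sphere (x = cos φ cos λ, y = cos φ sin λ, z = sin φ).
The central angle between the endpoints is δ = arccos(p₁·p₂) ≈ 0.988 rad (56.6°).
Interpolate at f = 7/8 with slerp weights a = sin((1−f)δ)/sin δ ≈ 0.148, b = sin(fδ)/sin δ ≈ 0.911.
p = a·p₁ + b·p₂ ≈ (0.396, -0.544, -0.740); φ = arcsin(p_z) ≈ -47.74°, λ = atan2(p_y, p_x) ≈ -53.96°.

≈ 48°S, 54°W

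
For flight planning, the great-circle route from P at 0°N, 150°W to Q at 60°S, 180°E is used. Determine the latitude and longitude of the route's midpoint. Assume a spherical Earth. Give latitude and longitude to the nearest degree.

≈ 31°S, 160°W

Write both endpoints as unit vectors p₁, p₂ with components (cos φ cos λ, cos φ sin λ, sin φ).
The central angle between the endpoints is δ = arccos(p₁·p₂) ≈ 1.123 rad (64.3°).
Interpolate at f = 1/2 with slerp weights a = sin((1−f)δ)/sin δ ≈ 0.591, b = sin(fδ)/sin δ ≈ 0.591.
p = a·p₁ + b·p₂ ≈ (-0.807, -0.295, -0.512); φ = arcsin(p_z) ≈ -30.77°, λ = atan2(p_y, p_x) ≈ -159.90°.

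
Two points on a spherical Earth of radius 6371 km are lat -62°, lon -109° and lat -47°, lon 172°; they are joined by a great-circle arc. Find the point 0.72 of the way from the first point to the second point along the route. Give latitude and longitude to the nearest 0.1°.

Convert each endpoint to a unit vector on the sphere (x = cos φ cos λ, y = cos φ sin λ, z = sin φ).
The central angle between the endpoints is δ = arccos(p₁·p₂) ≈ 0.786 rad (45.0°).
Interpolate at f = 0.72 with slerp weights a = sin((1−f)δ)/sin δ ≈ 0.309, b = sin(fδ)/sin δ ≈ 0.758.
p = a·p₁ + b·p₂ ≈ (-0.559, -0.065, -0.827); φ = arcsin(p_z) ≈ -55.76°, λ = atan2(p_y, p_x) ≈ -173.36°.

≈ lat -55.8°, lon -173.4°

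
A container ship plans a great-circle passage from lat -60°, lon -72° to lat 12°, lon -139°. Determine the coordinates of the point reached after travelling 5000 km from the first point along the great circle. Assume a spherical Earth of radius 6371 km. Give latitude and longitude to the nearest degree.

Convert each endpoint to a unit vector on the sphere (x = cos φ cos λ, y = cos φ sin λ, z = sin φ).
The central angle between the endpoints is δ = arccos(p₁·p₂) ≈ 1.560 rad (89.4°). The total great-circle distance is δ·R ≈ 1.560 × 6371 ≈ 9937 km, so the target fraction is f = 5000/9937 ≈ 0.503.
Interpolate at f ≈ 0.503 with slerp weights a = sin((1−f)δ)/sin δ ≈ 0.700, b = sin(fδ)/sin δ ≈ 0.707.
p = a·p₁ + b·p₂ ≈ (-0.414, -0.786, -0.459); φ = arcsin(p_z) ≈ -27.33°, λ = atan2(p_y, p_x) ≈ -117.75°.

≈ lat -27°, lon -118°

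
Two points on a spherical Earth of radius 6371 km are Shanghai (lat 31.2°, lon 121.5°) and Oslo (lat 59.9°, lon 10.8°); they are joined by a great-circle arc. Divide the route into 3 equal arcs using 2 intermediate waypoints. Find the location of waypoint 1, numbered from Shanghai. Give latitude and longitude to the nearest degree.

≈ lat 51°, lon 103°

The haversine formula gives a central angle δ ≈ 1.270 rad (72.8°) between the endpoints.
Interpolate at f = 1/3 with slerp weights a = sin((1−f)δ)/sin δ ≈ 0.784, b = sin(fδ)/sin δ ≈ 0.430.
p = a·p₁ + b·p₂ ≈ (-0.139, 0.612, 0.778); φ = arcsin(p_z) ≈ 51.11°, λ = atan2(p_y, p_x) ≈ 102.76°.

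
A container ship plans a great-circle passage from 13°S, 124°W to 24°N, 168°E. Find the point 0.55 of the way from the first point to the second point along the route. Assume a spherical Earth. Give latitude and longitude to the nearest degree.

≈ 9°N, 160°W

Write both endpoints as unit vectors p₁, p₂ with components (cos φ cos λ, cos φ sin λ, sin φ).
The central angle between the endpoints is δ = arccos(p₁·p₂) ≈ 1.326 rad (76.0°).
Interpolate at f = 0.55 with slerp weights a = sin((1−f)δ)/sin δ ≈ 0.579, b = sin(fδ)/sin δ ≈ 0.687.
p = a·p₁ + b·p₂ ≈ (-0.929, -0.337, 0.149); φ = arcsin(p_z) ≈ 8.57°, λ = atan2(p_y, p_x) ≈ -160.05°.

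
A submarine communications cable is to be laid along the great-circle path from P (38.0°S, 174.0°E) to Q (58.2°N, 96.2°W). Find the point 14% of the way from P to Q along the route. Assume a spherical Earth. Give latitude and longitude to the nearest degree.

Convert each endpoint to a unit vector on the sphere (x = cos φ cos λ, y = cos φ sin λ, z = sin φ).
The central angle between the endpoints is δ = arccos(p₁·p₂) ≈ 2.120 rad (121.5°).
Interpolate at f = 0.14 with slerp weights a = sin((1−f)δ)/sin δ ≈ 1.135, b = sin(fδ)/sin δ ≈ 0.343.
p = a·p₁ + b·p₂ ≈ (-0.909, -0.086, -0.408); φ = arcsin(p_z) ≈ -24.05°, λ = atan2(p_y, p_x) ≈ -174.59°.

≈ (24°S, 175°W)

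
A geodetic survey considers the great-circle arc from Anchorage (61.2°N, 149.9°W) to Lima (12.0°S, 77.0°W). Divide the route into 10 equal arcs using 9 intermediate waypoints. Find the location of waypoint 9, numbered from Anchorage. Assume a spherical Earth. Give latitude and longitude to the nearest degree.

Write both endpoints as unit vectors p₁, p₂ with components (cos φ cos λ, cos φ sin λ, sin φ).
The central angle between the endpoints is δ = arccos(p₁·p₂) ≈ 1.614 rad (92.5°).
Interpolate at f = 9/10 with slerp weights a = sin((1−f)δ)/sin δ ≈ 0.161, b = sin(fδ)/sin δ ≈ 0.994.
p = a·p₁ + b·p₂ ≈ (0.152, -0.986, -0.066); φ = arcsin(p_z) ≈ -3.77°, λ = atan2(p_y, p_x) ≈ -81.26°.

≈ (4°S, 81°W)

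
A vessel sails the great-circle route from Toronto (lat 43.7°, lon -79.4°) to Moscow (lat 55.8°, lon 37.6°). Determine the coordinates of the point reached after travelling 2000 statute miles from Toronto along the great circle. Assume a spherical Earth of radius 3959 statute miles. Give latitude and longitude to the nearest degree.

Convert each endpoint to a unit vector on the sphere (x = cos φ cos λ, y = cos φ sin λ, z = sin φ).
The central angle between the endpoints is δ = arccos(p₁·p₂) ≈ 1.173 rad (67.2°). The total great-circle distance is δ·R ≈ 1.173 × 3959 ≈ 4646 mi, so the target fraction is f = 2000/4646 ≈ 0.430.
Interpolate at f ≈ 0.430 with slerp weights a = sin((1−f)δ)/sin δ ≈ 0.672, b = sin(fδ)/sin δ ≈ 0.525.
p = a·p₁ + b·p₂ ≈ (0.323, -0.298, 0.898); φ = arcsin(p_z) ≈ 63.94°, λ = atan2(p_y, p_x) ≈ -42.64°.

≈ lat 64°, lon -43°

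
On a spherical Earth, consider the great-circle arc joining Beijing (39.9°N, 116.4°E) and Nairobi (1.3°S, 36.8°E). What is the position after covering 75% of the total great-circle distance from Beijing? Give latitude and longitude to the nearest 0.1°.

The haversine formula gives a central angle δ ≈ 1.447 rad (82.9°) between the endpoints.
Interpolate at f = 0.75 with slerp weights a = sin((1−f)δ)/sin δ ≈ 0.357, b = sin(fδ)/sin δ ≈ 0.891.
p = a·p₁ + b·p₂ ≈ (0.592, 0.779, 0.208); φ = arcsin(p_z) ≈ 12.03°, λ = atan2(p_y, p_x) ≈ 52.77°.

≈ (12.0°N, 52.8°E)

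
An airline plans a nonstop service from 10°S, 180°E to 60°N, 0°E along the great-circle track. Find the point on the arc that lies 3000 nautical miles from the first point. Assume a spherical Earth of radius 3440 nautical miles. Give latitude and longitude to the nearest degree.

Convert each endpoint to a unit vector on the sphere (x = cos φ cos λ, y = cos φ sin λ, z = sin φ).
The central angle between the endpoints is δ = arccos(p₁·p₂) ≈ 2.269 rad (130.0°). The total great-circle distance is δ·R ≈ 2.269 × 3440 ≈ 7805 nmi, so the target fraction is f = 3000/7805 ≈ 0.384.
Interpolate at f ≈ 0.384 with slerp weights a = sin((1−f)δ)/sin δ ≈ 1.286, b = sin(fδ)/sin δ ≈ 1.000.
p = a·p₁ + b·p₂ ≈ (-0.766, 0.000, 0.642); φ = arcsin(p_z) ≈ 39.97°, λ = atan2(p_y, p_x) ≈ 180.00°.

≈ 40°N, 180°E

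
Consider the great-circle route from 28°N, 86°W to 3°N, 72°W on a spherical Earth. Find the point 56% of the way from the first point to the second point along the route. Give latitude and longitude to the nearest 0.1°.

Convert each endpoint to a unit vector on the sphere (x = cos φ cos λ, y = cos φ sin λ, z = sin φ).
The central angle between the endpoints is δ = arccos(p₁·p₂) ≈ 0.495 rad (28.3°).
Interpolate at f = 0.56 with slerp weights a = sin((1−f)δ)/sin δ ≈ 0.455, b = sin(fδ)/sin δ ≈ 0.576.
p = a·p₁ + b·p₂ ≈ (0.206, -0.948, 0.244); φ = arcsin(p_z) ≈ 14.10°, λ = atan2(p_y, p_x) ≈ -77.75°.

≈ 14.1°N, 77.7°W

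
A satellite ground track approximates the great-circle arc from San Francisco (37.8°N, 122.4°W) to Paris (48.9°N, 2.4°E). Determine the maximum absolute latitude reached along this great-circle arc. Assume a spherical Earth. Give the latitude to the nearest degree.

The great circle lies in the plane with unit normal n̂ = (p₁ × p₂)/|p₁ × p₂|.
Here n̂_z ≈ +0.432; the vertex latitude is φ_max = arccos|n̂_z| ≈ 64.4°.
Check via Clairaut: cos φ_max = |cos φ₁| · sin C = cos(37.8°)·sin(33.2°) ≈ 0.432, again giving ≈ 64.4°.

≈ 64°N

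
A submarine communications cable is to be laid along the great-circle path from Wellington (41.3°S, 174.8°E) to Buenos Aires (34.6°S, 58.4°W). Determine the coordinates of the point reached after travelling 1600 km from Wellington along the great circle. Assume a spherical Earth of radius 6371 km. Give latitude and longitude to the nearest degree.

Write both endpoints as unit vectors p₁, p₂ with components (cos φ cos λ, cos φ sin λ, sin φ).
The central angle between the endpoints is δ = arccos(p₁·p₂) ≈ 1.566 rad (89.8°). The total great-circle distance is δ·R ≈ 1.566 × 6371 ≈ 9980 km, so the target fraction is f = 1600/9980 ≈ 0.160.
Interpolate at f ≈ 0.160 with slerp weights a = sin((1−f)δ)/sin δ ≈ 0.968, b = sin(fδ)/sin δ ≈ 0.249.
p = a·p₁ + b·p₂ ≈ (-0.617, -0.108, -0.780); φ = arcsin(p_z) ≈ -51.23°, λ = atan2(p_y, p_x) ≈ -170.04°.

≈ (51°S, 170°W)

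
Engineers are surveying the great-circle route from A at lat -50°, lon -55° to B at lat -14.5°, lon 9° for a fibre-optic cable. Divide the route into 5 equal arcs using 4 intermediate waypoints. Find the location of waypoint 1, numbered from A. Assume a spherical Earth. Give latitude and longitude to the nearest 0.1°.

≈ lat -46.2°, lon -37.1°

Convert each endpoint to a unit vector on the sphere (x = cos φ cos λ, y = cos φ sin λ, z = sin φ).
The central angle between the endpoints is δ = arccos(p₁·p₂) ≈ 1.088 rad (62.3°).
Interpolate at f = 1/5 with slerp weights a = sin((1−f)δ)/sin δ ≈ 0.863, b = sin(fδ)/sin δ ≈ 0.244.
p = a·p₁ + b·p₂ ≈ (0.551, -0.418, -0.722); φ = arcsin(p_z) ≈ -46.24°, λ = atan2(p_y, p_x) ≈ -37.14°.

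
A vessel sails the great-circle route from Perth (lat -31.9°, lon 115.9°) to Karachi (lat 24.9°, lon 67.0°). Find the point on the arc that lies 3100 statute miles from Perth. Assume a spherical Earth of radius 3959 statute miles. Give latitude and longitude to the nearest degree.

≈ lat 3°, lon 86°

The haversine formula gives a central angle δ ≈ 1.283 rad (73.5°) between the endpoints. The total great-circle distance is δ·R ≈ 1.283 × 3959 ≈ 5080 mi, so the target fraction is f = 3100/5080 ≈ 0.610.
Interpolate at f ≈ 0.610 with slerp weights a = sin((1−f)δ)/sin δ ≈ 0.500, b = sin(fδ)/sin δ ≈ 0.736.
p = a·p₁ + b·p₂ ≈ (0.075, 0.996, 0.045); φ = arcsin(p_z) ≈ 2.61°, λ = atan2(p_y, p_x) ≈ 85.68°.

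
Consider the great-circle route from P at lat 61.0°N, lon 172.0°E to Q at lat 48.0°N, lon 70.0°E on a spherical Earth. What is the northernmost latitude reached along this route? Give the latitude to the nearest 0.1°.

≈ 67.0°N

The great circle lies in the plane with unit normal n̂ = (p₁ × p₂)/|p₁ × p₂|.
Here n̂_z ≈ -0.390; the vertex latitude is φ_max = arccos|n̂_z| ≈ 67.0°.
Check via Clairaut: cos φ_max = |cos φ₁| · sin C = cos(61.0°)·sin(53.6°) ≈ 0.390, again giving ≈ 67.0°.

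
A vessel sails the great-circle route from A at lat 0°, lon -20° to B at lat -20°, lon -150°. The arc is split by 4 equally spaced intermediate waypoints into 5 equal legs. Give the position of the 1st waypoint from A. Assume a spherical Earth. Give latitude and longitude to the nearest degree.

From cos δ = sin φ₁ sin φ₂ + cos φ₁ cos φ₂ cos Δλ, the central angle is δ ≈ 2.219 rad (127.2°).
Interpolate at f = 1/5 with slerp weights a = sin((1−f)δ)/sin δ ≈ 1.229, b = sin(fδ)/sin δ ≈ 0.539.
p = a·p₁ + b·p₂ ≈ (0.716, -0.673, -0.184); φ = arcsin(p_z) ≈ -10.62°, λ = atan2(p_y, p_x) ≈ -43.24°.

≈ lat -11°, lon -43°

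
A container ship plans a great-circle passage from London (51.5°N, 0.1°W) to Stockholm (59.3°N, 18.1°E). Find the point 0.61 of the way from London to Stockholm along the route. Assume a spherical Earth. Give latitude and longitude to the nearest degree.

Convert each endpoint to a unit vector on the sphere (x = cos φ cos λ, y = cos φ sin λ, z = sin φ).
The central angle between the endpoints is δ = arccos(p₁·p₂) ≈ 0.225 rad (12.9°).
Interpolate at f = 0.61 with slerp weights a = sin((1−f)δ)/sin δ ≈ 0.393, b = sin(fδ)/sin δ ≈ 0.613.
p = a·p₁ + b·p₂ ≈ (0.542, 0.097, 0.835); φ = arcsin(p_z) ≈ 56.59°, λ = atan2(p_y, p_x) ≈ 10.13°.

≈ (57°N, 10°E)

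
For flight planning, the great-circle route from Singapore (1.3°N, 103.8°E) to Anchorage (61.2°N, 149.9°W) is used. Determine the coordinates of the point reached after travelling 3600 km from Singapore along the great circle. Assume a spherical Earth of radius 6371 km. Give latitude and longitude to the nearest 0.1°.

≈ (29.5°N, 120.4°E)

The haversine formula gives a central angle δ ≈ 1.686 rad (96.6°) between the endpoints. The total great-circle distance is δ·R ≈ 1.686 × 6371 ≈ 10744 km, so the target fraction is f = 3600/10744 ≈ 0.335.
Interpolate at f ≈ 0.335 with slerp weights a = sin((1−f)δ)/sin δ ≈ 0.907, b = sin(fδ)/sin δ ≈ 0.539.
p = a·p₁ + b·p₂ ≈ (-0.441, 0.750, 0.493); φ = arcsin(p_z) ≈ 29.53°, λ = atan2(p_y, p_x) ≈ 120.45°.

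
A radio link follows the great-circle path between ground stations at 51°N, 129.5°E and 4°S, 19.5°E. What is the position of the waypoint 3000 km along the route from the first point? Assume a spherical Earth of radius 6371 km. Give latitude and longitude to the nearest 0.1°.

From cos δ = sin φ₁ sin φ₂ + cos φ₁ cos φ₂ cos Δλ, the central angle is δ ≈ 1.843 rad (105.6°). The total great-circle distance is δ·R ≈ 1.843 × 6371 ≈ 11742 km, so the target fraction is f = 3000/11742 ≈ 0.255.
Interpolate at f ≈ 0.255 with slerp weights a = sin((1−f)δ)/sin δ ≈ 1.018, b = sin(fδ)/sin δ ≈ 0.471.
p = a·p₁ + b·p₂ ≈ (0.035, 0.651, 0.758); φ = arcsin(p_z) ≈ 49.30°, λ = atan2(p_y, p_x) ≈ 86.88°.

≈ 49.3°N, 86.9°E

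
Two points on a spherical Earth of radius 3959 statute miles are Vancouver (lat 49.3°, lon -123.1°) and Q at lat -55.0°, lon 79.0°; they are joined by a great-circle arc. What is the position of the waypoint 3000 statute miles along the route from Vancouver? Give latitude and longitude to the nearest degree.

≈ lat 19°, lon -161°

The haversine formula gives a central angle δ ≈ 2.886 rad (165.4°) between the endpoints. The total great-circle distance is δ·R ≈ 2.886 × 3959 ≈ 11427 mi, so the target fraction is f = 3000/11427 ≈ 0.263.
Interpolate at f ≈ 0.263 with slerp weights a = sin((1−f)δ)/sin δ ≈ 3.359, b = sin(fδ)/sin δ ≈ 2.721.
p = a·p₁ + b·p₂ ≈ (-0.898, -0.303, 0.318); φ = arcsin(p_z) ≈ 18.53°, λ = atan2(p_y, p_x) ≈ -161.36°.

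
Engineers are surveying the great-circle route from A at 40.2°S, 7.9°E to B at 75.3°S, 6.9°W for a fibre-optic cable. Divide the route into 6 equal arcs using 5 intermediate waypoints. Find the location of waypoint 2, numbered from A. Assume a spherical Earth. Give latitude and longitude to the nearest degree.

≈ 52°S, 6°E

From cos δ = sin φ₁ sin φ₂ + cos φ₁ cos φ₂ cos Δλ, the central angle is δ ≈ 0.624 rad (35.7°).
Interpolate at f = 2/6 with slerp weights a = sin((1−f)δ)/sin δ ≈ 0.692, b = sin(fδ)/sin δ ≈ 0.353.
p = a·p₁ + b·p₂ ≈ (0.612, 0.062, -0.788); φ = arcsin(p_z) ≈ -52.02°, λ = atan2(p_y, p_x) ≈ 5.77°.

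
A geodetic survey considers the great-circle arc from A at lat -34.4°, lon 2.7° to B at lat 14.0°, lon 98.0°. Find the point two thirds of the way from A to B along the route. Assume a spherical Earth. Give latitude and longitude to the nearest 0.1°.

Write both endpoints as unit vectors p₁, p₂ with components (cos φ cos λ, cos φ sin λ, sin φ).
The central angle between the endpoints is δ = arccos(p₁·p₂) ≈ 1.783 rad (102.2°).
Interpolate at f = 2/3 with slerp weights a = sin((1−f)δ)/sin δ ≈ 0.573, b = sin(fδ)/sin δ ≈ 0.949.
p = a·p₁ + b·p₂ ≈ (0.344, 0.934, -0.094); φ = arcsin(p_z) ≈ -5.39°, λ = atan2(p_y, p_x) ≈ 69.79°.

≈ lat -5.4°, lon 69.8°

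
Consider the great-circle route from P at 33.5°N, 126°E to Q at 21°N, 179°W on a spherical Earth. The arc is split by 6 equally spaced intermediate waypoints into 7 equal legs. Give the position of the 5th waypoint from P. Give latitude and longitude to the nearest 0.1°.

≈ 26.8°N, 166.7°E

Write both endpoints as unit vectors p₁, p₂ with components (cos φ cos λ, cos φ sin λ, sin φ).
The central angle between the endpoints is δ = arccos(p₁·p₂) ≈ 0.871 rad (49.9°).
Interpolate at f = 5/7 with slerp weights a = sin((1−f)δ)/sin δ ≈ 0.322, b = sin(fδ)/sin δ ≈ 0.762.
p = a·p₁ + b·p₂ ≈ (-0.869, 0.205, 0.451); φ = arcsin(p_z) ≈ 26.79°, λ = atan2(p_y, p_x) ≈ 166.74°.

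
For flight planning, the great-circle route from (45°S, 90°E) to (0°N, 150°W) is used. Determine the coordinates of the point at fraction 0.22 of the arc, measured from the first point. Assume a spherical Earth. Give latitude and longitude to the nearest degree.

≈ (49°S, 126°E)

Convert each endpoint to a unit vector on the sphere (x = cos φ cos λ, y = cos φ sin λ, z = sin φ).
The central angle between the endpoints is δ = arccos(p₁·p₂) ≈ 1.932 rad (110.7°).
Interpolate at f = 0.22 with slerp weights a = sin((1−f)δ)/sin δ ≈ 1.067, b = sin(fδ)/sin δ ≈ 0.441.
p = a·p₁ + b·p₂ ≈ (-0.382, 0.534, -0.754); φ = arcsin(p_z) ≈ -48.97°, λ = atan2(p_y, p_x) ≈ 125.57°.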